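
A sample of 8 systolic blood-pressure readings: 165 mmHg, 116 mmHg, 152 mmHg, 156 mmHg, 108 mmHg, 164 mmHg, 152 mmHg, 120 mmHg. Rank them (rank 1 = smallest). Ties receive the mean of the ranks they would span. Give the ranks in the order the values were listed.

8, 2, 4.5, 6, 1, 7, 4.5, 3

Sorted (ascending): 108, 116, 120, 152, 152, 156, 164, 165
The 2 values of 152 occupy positions 4–5 → average rank (4+5)/2 = 4.5.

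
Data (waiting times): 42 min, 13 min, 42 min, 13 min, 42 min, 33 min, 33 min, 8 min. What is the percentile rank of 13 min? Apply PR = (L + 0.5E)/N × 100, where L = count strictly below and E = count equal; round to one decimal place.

25.0

N = 8.
Strictly below 13: 1. Equal to 13: 2.
PR = (1 + 0.5·2)/8 × 100 = 25.0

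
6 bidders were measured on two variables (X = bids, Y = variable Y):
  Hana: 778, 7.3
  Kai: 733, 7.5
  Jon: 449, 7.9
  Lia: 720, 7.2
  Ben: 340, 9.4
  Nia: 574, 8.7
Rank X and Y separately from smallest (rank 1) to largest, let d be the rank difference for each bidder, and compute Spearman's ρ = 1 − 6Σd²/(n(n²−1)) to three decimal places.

Ranks of variable 1: 6, 5, 2, 4, 1, 3
Ranks of variable 2: 2, 3, 4, 1, 6, 5
d = r₁ − r₂: 4, 2, -2, 3, -5, -2
d²: 16, 4, 4, 9, 25, 4; Σd² = 62
ρ = 1 − 6·62/(6·35) = 1 − 372/210 = -0.771

-0.771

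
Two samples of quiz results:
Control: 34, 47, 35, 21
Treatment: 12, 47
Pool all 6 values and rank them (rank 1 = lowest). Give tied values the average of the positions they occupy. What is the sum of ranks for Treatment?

Sorted (ascending): 12, 21, 34, 35, 47, 47
The 2 values of 47 occupy positions 5–6 → average rank (5+6)/2 = 5.5.
Treatment values → pooled ranks: 12→1, 47→5.5
Rank sum = 1 + 5.5 = 6.5

6.5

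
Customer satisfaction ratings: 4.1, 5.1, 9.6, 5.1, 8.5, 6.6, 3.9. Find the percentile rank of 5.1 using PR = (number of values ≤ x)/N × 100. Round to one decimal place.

57.1

N = 7.
Strictly below 5.1: 2. Equal to 5.1: 2.
PR = 4/7 × 100 = 57.1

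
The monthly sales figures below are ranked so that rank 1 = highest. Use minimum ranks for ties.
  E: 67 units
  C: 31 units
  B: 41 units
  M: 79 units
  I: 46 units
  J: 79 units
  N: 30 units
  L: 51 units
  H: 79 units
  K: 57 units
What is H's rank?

1

Sorted (descending): 79, 79, 79, 67, 57, 51, 46, 41, 31, 30
The 3 values of 79 occupy positions 1–3 → each gets rank 1.
H has value 79 units → rank 1.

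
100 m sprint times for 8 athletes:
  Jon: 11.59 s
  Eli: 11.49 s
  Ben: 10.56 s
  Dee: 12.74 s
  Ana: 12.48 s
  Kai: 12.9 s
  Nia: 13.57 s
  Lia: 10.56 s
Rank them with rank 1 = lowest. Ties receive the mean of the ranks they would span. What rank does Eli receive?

Sorted (ascending): 10.56, 10.56, 11.49, 11.59, 12.48, 12.74, 12.9, 13.57
The 2 values of 10.56 occupy positions 1–2 → average rank (1+2)/2 = 1.5.
Eli has value 11.49 s → rank 3.

3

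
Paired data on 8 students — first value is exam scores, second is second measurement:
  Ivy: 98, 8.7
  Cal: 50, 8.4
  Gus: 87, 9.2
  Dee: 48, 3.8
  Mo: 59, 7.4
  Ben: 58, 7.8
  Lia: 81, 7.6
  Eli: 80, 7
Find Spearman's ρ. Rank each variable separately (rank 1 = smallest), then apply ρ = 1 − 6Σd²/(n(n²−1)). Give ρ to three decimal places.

Ranks of variable 1: 8, 2, 7, 1, 4, 3, 6, 5
Ranks of variable 2: 7, 6, 8, 1, 3, 5, 4, 2
d = r₁ − r₂: 1, -4, -1, 0, 1, -2, 2, 3
d²: 1, 16, 1, 0, 1, 4, 4, 9; Σd² = 36
ρ = 1 − 6·36/(8·63) = 1 − 216/504 = 0.571

0.571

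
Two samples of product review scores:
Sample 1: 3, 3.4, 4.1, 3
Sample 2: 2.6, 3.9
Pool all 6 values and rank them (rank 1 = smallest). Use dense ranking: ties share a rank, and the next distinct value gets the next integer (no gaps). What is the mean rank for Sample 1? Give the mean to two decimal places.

3.00

Sorted (ascending): 2.6, 3, 3, 3.4, 3.9, 4.1
The 2 values of 3 share dense rank 2.
Remaining distinct values take the next consecutive integers.
Sample 1 values → pooled ranks: 3→2, 3.4→3, 4.1→5, 3→2
Mean rank = (2 + 3 + 5 + 2) / 4 = 3.00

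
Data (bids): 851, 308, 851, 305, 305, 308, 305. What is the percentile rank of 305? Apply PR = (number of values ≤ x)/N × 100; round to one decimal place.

N = 7.
Strictly below 305: 0. Equal to 305: 3.
PR = 3/7 × 100 = 42.9

42.9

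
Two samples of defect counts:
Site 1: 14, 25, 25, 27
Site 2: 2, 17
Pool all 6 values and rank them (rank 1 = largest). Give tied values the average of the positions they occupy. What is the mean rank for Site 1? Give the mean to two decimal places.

Sorted (descending): 27, 25, 25, 17, 14, 2
The 2 values of 25 occupy positions 2–3 → average rank (2+3)/2 = 2.5.
Site 1 values → pooled ranks: 14→5, 25→2.5, 25→2.5, 27→1
Mean rank = (5 + 2.5 + 2.5 + 1) / 4 = 2.75

2.75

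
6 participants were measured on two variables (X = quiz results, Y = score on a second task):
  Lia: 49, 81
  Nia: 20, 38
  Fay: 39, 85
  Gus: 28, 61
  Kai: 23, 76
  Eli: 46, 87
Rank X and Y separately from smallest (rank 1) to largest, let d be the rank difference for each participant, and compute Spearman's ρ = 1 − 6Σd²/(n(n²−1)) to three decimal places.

0.771

Ranks of variable 1: 6, 1, 4, 3, 2, 5
Ranks of variable 2: 4, 1, 5, 2, 3, 6
d = r₁ − r₂: 2, 0, -1, 1, -1, -1
d²: 4, 0, 1, 1, 1, 1; Σd² = 8
ρ = 1 − 6·8/(6·35) = 1 − 48/210 = 0.771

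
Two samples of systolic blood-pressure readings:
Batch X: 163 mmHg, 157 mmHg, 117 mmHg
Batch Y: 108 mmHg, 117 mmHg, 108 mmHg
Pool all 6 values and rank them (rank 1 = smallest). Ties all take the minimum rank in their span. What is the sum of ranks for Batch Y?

5

Sorted (ascending): 108, 108, 117, 117, 157, 163
The 2 values of 108 occupy positions 1–2 → each gets rank 1.
The 2 values of 117 occupy positions 3–4 → each gets rank 3.
Batch Y values → pooled ranks: 108→1, 117→3, 108→1
Rank sum = 1 + 3 + 1 = 5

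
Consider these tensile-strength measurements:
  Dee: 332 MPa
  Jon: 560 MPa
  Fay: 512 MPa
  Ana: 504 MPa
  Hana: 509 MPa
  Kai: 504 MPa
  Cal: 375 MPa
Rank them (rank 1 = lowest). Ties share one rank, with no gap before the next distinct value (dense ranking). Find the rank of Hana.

4

Sorted (ascending): 332, 375, 504, 504, 509, 512, 560
The 2 values of 504 share dense rank 3.
Remaining distinct values take the next consecutive integers.
Hana has value 509 MPa → rank 4.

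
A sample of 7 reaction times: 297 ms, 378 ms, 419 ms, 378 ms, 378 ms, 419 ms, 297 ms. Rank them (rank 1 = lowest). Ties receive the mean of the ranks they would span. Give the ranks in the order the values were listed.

1.5, 4, 6.5, 4, 4, 6.5, 1.5

Sorted (ascending): 297, 297, 378, 378, 378, 419, 419
The 2 values of 297 occupy positions 1–2 → average rank (1+2)/2 = 1.5.
The 3 values of 378 occupy positions 3–5 → average rank 4.
The 2 values of 419 occupy positions 6–7 → average rank (6+7)/2 = 6.5.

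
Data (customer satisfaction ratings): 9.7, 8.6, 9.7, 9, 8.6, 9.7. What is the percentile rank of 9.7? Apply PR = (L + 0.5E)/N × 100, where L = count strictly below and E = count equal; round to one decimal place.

75.0

N = 6.
Strictly below 9.7: 3. Equal to 9.7: 3.
PR = (3 + 0.5·3)/6 × 100 = 75.0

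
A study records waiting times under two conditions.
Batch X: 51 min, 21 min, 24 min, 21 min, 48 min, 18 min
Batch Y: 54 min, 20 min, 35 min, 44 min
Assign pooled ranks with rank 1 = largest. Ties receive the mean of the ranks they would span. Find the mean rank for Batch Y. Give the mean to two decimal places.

4.75

Sorted (descending): 54, 51, 48, 44, 35, 24, 21, 21, 20, 18
The 2 values of 21 occupy positions 7–8 → average rank (7+8)/2 = 7.5.
Batch Y values → pooled ranks: 54→1, 20→9, 35→5, 44→4
Mean rank = (1 + 9 + 5 + 4) / 4 = 4.75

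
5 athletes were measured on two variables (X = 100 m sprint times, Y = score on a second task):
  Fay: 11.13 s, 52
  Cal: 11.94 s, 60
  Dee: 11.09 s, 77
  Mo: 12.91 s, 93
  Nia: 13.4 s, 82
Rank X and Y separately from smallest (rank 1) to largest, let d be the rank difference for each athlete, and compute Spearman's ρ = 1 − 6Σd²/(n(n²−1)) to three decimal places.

0.600

Ranks of variable 1: 2, 3, 1, 4, 5
Ranks of variable 2: 1, 2, 3, 5, 4
d = r₁ − r₂: 1, 1, -2, -1, 1
d²: 1, 1, 4, 1, 1; Σd² = 8
ρ = 1 − 6·8/(5·24) = 1 − 48/120 = 0.600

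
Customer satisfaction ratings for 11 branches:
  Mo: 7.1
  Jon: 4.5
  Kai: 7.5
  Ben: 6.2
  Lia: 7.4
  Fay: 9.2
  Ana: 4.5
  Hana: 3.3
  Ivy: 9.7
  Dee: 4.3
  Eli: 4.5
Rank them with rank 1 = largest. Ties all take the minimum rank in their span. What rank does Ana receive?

7

Sorted (descending): 9.7, 9.2, 7.5, 7.4, 7.1, 6.2, 4.5, 4.5, 4.5, 4.3, 3.3
The 3 values of 4.5 occupy positions 7–9 → each gets rank 7.
Ana has value 4.5 → rank 7.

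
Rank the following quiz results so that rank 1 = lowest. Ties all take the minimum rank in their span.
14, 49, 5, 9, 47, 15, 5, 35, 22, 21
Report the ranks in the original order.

4, 10, 1, 3, 9, 5, 1, 8, 7, 6

Sorted (ascending): 5, 5, 9, 14, 15, 21, 22, 35, 47, 49
The 2 values of 5 occupy positions 1–2 → each gets rank 1.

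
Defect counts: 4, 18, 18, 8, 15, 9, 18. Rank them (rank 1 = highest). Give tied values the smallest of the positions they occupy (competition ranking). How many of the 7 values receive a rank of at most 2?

Sorted (descending): 18, 18, 18, 15, 9, 8, 4
The 3 values of 18 occupy positions 1–3 → each gets rank 1.
Ranks ≤ 2: {1, 1, 1} → 3 values.

3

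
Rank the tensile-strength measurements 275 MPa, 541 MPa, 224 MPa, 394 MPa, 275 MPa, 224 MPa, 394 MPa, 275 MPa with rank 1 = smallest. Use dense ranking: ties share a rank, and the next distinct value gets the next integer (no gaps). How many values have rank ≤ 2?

5

Sorted (ascending): 224, 224, 275, 275, 275, 394, 394, 541
The 2 values of 224 share dense rank 1.
The 3 values of 275 share dense rank 2.
The 2 values of 394 share dense rank 3.
Remaining distinct values take the next consecutive integers.
Ranks ≤ 2: {1, 1, 2, 2, 2} → 5 values.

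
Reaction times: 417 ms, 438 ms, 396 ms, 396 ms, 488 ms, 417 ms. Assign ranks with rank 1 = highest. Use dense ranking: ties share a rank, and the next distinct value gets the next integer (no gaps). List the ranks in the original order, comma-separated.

Sorted (descending): 488, 438, 417, 417, 396, 396
The 2 values of 417 share dense rank 3.
The 2 values of 396 share dense rank 4.
Remaining distinct values take the next consecutive integers.

3, 2, 4, 4, 1, 3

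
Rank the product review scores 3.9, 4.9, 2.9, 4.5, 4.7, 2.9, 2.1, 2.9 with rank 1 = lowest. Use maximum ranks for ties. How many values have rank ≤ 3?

Sorted (ascending): 2.1, 2.9, 2.9, 2.9, 3.9, 4.5, 4.7, 4.9
The 3 values of 2.9 occupy positions 2–4 → each gets rank 4.
Ranks ≤ 3: {1} → 1 value.

1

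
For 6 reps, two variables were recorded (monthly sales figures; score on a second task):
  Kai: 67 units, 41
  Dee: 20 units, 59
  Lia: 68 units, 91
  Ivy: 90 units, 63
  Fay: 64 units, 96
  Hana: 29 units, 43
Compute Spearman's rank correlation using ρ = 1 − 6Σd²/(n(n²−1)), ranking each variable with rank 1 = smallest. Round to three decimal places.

Ranks of variable 1: 4, 1, 5, 6, 3, 2
Ranks of variable 2: 1, 3, 5, 4, 6, 2
d = r₁ − r₂: 3, -2, 0, 2, -3, 0
d²: 9, 4, 0, 4, 9, 0; Σd² = 26
ρ = 1 − 6·26/(6·35) = 1 − 156/210 = 0.257

0.257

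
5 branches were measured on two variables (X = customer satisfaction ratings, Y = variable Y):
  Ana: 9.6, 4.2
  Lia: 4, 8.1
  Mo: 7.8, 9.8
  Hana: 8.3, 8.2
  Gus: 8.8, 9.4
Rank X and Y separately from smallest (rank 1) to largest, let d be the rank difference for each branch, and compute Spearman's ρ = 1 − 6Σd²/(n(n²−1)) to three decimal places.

Ranks of variable 1: 5, 1, 2, 3, 4
Ranks of variable 2: 1, 2, 5, 3, 4
d = r₁ − r₂: 4, -1, -3, 0, 0
d²: 16, 1, 9, 0, 0; Σd² = 26
ρ = 1 − 6·26/(5·24) = 1 − 156/120 = -0.300

-0.300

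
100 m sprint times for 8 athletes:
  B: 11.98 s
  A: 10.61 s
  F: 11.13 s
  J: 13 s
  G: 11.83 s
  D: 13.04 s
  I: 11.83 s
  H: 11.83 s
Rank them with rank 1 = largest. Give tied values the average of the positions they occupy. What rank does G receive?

Sorted (descending): 13.04, 13, 11.98, 11.83, 11.83, 11.83, 11.13, 10.61
The 3 values of 11.83 occupy positions 4–6 → average rank 5.
G has value 11.83 s → rank 5.

5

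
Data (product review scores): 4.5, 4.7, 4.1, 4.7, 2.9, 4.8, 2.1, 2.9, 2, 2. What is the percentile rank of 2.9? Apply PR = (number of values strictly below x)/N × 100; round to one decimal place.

N = 10.
Strictly below 2.9: 3. Equal to 2.9: 2.
PR = 3/10 × 100 = 30.0

30.0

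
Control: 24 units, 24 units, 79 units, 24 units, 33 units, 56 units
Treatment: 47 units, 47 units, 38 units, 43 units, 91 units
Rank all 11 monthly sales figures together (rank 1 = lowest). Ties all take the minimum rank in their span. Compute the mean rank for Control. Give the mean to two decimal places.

4.33

Sorted (ascending): 24, 24, 24, 33, 38, 43, 47, 47, 56, 79, 91
The 3 values of 24 occupy positions 1–3 → each gets rank 1.
The 2 values of 47 occupy positions 7–8 → each gets rank 7.
Control values → pooled ranks: 24→1, 24→1, 79→10, 24→1, 33→4, 56→9
Mean rank = (1 + 1 + 10 + 1 + 4 + 9) / 6 = 4.33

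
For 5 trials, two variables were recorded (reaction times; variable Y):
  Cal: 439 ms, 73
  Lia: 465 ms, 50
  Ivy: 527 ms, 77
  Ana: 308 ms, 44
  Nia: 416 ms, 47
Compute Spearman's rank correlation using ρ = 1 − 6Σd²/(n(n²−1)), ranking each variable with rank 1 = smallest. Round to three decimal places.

Ranks of variable 1: 3, 4, 5, 1, 2
Ranks of variable 2: 4, 3, 5, 1, 2
d = r₁ − r₂: -1, 1, 0, 0, 0
d²: 1, 1, 0, 0, 0; Σd² = 2
ρ = 1 − 6·2/(5·24) = 1 − 12/120 = 0.900

0.900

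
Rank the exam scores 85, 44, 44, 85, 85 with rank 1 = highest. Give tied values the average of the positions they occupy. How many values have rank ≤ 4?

Sorted (descending): 85, 85, 85, 44, 44
The 3 values of 85 occupy positions 1–3 → average rank 2.
The 2 values of 44 occupy positions 4–5 → average rank (4+5)/2 = 4.5.
Ranks ≤ 4: {2, 2, 2} → 3 values.

3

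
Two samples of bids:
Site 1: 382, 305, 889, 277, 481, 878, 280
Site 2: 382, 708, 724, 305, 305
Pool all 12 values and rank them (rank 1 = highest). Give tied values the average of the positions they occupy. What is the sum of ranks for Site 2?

Sorted (descending): 889, 878, 724, 708, 481, 382, 382, 305, 305, 305, 280, 277
The 2 values of 382 occupy positions 6–7 → average rank (6+7)/2 = 6.5.
The 3 values of 305 occupy positions 8–10 → average rank 9.
Site 2 values → pooled ranks: 382→6.5, 708→4, 724→3, 305→9, 305→9
Rank sum = 6.5 + 4 + 3 + 9 + 9 = 31.5

31.5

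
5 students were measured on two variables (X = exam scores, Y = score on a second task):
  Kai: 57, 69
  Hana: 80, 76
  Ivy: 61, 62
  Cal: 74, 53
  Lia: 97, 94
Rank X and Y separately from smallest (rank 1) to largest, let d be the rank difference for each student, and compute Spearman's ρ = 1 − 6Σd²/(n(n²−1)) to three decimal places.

0.600

Ranks of variable 1: 1, 4, 2, 3, 5
Ranks of variable 2: 3, 4, 2, 1, 5
d = r₁ − r₂: -2, 0, 0, 2, 0
d²: 4, 0, 0, 4, 0; Σd² = 8
ρ = 1 − 6·8/(5·24) = 1 − 48/120 = 0.600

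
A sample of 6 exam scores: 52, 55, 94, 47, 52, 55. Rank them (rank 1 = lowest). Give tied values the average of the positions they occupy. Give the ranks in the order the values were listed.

Sorted (ascending): 47, 52, 52, 55, 55, 94
The 2 values of 52 occupy positions 2–3 → average rank (2+3)/2 = 2.5.
The 2 values of 55 occupy positions 4–5 → average rank (4+5)/2 = 4.5.

2.5, 4.5, 6, 1, 2.5, 4.5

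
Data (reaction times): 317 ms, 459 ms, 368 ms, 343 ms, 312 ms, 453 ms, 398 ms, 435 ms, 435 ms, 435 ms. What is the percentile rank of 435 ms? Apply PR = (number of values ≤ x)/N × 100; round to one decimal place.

N = 10.
Strictly below 435: 5. Equal to 435: 3.
PR = 8/10 × 100 = 80.0

80.0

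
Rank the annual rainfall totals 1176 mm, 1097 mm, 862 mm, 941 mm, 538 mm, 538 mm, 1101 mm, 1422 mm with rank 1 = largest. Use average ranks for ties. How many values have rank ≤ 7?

6

Sorted (descending): 1422, 1176, 1101, 1097, 941, 862, 538, 538
The 2 values of 538 occupy positions 7–8 → average rank (7+8)/2 = 7.5.
Ranks ≤ 7: {1, 2, 3, 4, 5, 6} → 6 values.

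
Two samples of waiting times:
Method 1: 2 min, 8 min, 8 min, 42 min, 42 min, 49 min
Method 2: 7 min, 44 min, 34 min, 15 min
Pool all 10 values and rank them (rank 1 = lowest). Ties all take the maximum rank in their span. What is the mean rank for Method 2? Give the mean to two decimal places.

5.50

Sorted (ascending): 2, 7, 8, 8, 15, 34, 42, 42, 44, 49
The 2 values of 8 occupy positions 3–4 → each gets rank 4.
The 2 values of 42 occupy positions 7–8 → each gets rank 8.
Method 2 values → pooled ranks: 7→2, 44→9, 34→6, 15→5
Mean rank = (2 + 9 + 6 + 5) / 4 = 5.50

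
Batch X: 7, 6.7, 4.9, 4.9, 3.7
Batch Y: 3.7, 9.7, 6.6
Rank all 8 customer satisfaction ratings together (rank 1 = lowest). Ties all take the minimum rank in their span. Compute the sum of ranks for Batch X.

20

Sorted (ascending): 3.7, 3.7, 4.9, 4.9, 6.6, 6.7, 7, 9.7
The 2 values of 3.7 occupy positions 1–2 → each gets rank 1.
The 2 values of 4.9 occupy positions 3–4 → each gets rank 3.
Batch X values → pooled ranks: 7→7, 6.7→6, 4.9→3, 4.9→3, 3.7→1
Rank sum = 7 + 6 + 3 + 3 + 1 = 20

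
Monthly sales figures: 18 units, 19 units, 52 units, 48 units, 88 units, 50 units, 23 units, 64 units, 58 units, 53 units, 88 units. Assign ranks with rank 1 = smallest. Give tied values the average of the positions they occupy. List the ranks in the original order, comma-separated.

1, 2, 6, 4, 10.5, 5, 3, 9, 8, 7, 10.5

Sorted (ascending): 18, 19, 23, 48, 50, 52, 53, 58, 64, 88, 88
The 2 values of 88 occupy positions 10–11 → average rank (10+11)/2 = 10.5.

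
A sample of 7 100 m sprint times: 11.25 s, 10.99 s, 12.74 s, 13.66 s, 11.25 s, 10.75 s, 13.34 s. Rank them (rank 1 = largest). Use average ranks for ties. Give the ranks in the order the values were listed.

4.5, 6, 3, 1, 4.5, 7, 2

Sorted (descending): 13.66, 13.34, 12.74, 11.25, 11.25, 10.99, 10.75
The 2 values of 11.25 occupy positions 4–5 → average rank (4+5)/2 = 4.5.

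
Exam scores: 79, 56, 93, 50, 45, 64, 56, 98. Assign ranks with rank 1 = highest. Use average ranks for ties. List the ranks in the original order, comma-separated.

3, 5.5, 2, 7, 8, 4, 5.5, 1

Sorted (descending): 98, 93, 79, 64, 56, 56, 50, 45
The 2 values of 56 occupy positions 5–6 → average rank (5+6)/2 = 5.5.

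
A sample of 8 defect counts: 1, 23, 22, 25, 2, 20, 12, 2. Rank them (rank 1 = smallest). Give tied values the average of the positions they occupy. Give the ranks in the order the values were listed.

Sorted (ascending): 1, 2, 2, 12, 20, 22, 23, 25
The 2 values of 2 occupy positions 2–3 → average rank (2+3)/2 = 2.5.

1, 7, 6, 8, 2.5, 5, 4, 2.5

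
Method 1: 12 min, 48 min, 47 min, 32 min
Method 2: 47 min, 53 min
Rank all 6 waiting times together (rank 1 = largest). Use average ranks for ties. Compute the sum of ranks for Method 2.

4.5

Sorted (descending): 53, 48, 47, 47, 32, 12
The 2 values of 47 occupy positions 3–4 → average rank (3+4)/2 = 3.5.
Method 2 values → pooled ranks: 47→3.5, 53→1
Rank sum = 3.5 + 1 = 4.5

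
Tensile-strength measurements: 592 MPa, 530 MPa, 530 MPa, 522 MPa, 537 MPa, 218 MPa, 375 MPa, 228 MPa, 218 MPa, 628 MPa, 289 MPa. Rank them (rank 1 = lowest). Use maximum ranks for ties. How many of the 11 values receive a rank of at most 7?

6

Sorted (ascending): 218, 218, 228, 289, 375, 522, 530, 530, 537, 592, 628
The 2 values of 218 occupy positions 1–2 → each gets rank 2.
The 2 values of 530 occupy positions 7–8 → each gets rank 8.
Ranks ≤ 7: {2, 2, 3, 4, 5, 6} → 6 values.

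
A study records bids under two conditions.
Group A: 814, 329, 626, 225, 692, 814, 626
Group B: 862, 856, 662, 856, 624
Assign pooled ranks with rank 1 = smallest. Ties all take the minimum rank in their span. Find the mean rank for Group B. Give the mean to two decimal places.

Sorted (ascending): 225, 329, 624, 626, 626, 662, 692, 814, 814, 856, 856, 862
The 2 values of 626 occupy positions 4–5 → each gets rank 4.
The 2 values of 814 occupy positions 8–9 → each gets rank 8.
The 2 values of 856 occupy positions 10–11 → each gets rank 10.
Group B values → pooled ranks: 862→12, 856→10, 662→6, 856→10, 624→3
Mean rank = (12 + 10 + 6 + 10 + 3) / 5 = 8.20

8.20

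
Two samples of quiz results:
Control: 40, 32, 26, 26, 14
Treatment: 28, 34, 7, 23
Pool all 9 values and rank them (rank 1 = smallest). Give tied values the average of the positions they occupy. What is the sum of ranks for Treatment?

Sorted (ascending): 7, 14, 23, 26, 26, 28, 32, 34, 40
The 2 values of 26 occupy positions 4–5 → average rank (4+5)/2 = 4.5.
Treatment values → pooled ranks: 28→6, 34→8, 7→1, 23→3
Rank sum = 6 + 8 + 1 + 3 = 18

18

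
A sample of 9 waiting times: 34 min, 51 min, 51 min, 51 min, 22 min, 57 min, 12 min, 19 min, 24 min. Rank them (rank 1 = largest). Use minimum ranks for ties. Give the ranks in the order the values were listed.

Sorted (descending): 57, 51, 51, 51, 34, 24, 22, 19, 12
The 3 values of 51 occupy positions 2–4 → each gets rank 2.

5, 2, 2, 2, 7, 1, 9, 8, 6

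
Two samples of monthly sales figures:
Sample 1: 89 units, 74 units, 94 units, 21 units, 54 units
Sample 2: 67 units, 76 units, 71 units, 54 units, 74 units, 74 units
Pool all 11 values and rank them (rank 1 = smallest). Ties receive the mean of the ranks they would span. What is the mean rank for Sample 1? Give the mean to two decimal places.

Sorted (ascending): 21, 54, 54, 67, 71, 74, 74, 74, 76, 89, 94
The 2 values of 54 occupy positions 2–3 → average rank (2+3)/2 = 2.5.
The 3 values of 74 occupy positions 6–8 → average rank 7.
Sample 1 values → pooled ranks: 89→10, 74→7, 94→11, 21→1, 54→2.5
Mean rank = (10 + 7 + 11 + 1 + 2.5) / 5 = 6.30

6.30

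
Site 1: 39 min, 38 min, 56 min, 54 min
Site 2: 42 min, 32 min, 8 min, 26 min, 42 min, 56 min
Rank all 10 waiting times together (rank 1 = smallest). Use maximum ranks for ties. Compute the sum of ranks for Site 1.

Sorted (ascending): 8, 26, 32, 38, 39, 42, 42, 54, 56, 56
The 2 values of 42 occupy positions 6–7 → each gets rank 7.
The 2 values of 56 occupy positions 9–10 → each gets rank 10.
Site 1 values → pooled ranks: 39→5, 38→4, 56→10, 54→8
Rank sum = 5 + 4 + 10 + 8 = 27

27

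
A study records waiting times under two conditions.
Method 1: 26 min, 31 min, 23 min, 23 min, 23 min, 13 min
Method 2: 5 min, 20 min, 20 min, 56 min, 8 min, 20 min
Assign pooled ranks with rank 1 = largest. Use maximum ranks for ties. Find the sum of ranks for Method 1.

33

Sorted (descending): 56, 31, 26, 23, 23, 23, 20, 20, 20, 13, 8, 5
The 3 values of 23 occupy positions 4–6 → each gets rank 6.
The 3 values of 20 occupy positions 7–9 → each gets rank 9.
Method 1 values → pooled ranks: 26→3, 31→2, 23→6, 23→6, 23→6, 13→10
Rank sum = 3 + 2 + 6 + 6 + 6 + 10 = 33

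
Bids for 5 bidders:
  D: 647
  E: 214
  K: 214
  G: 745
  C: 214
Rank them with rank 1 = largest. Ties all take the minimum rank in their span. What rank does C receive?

3

Sorted (descending): 745, 647, 214, 214, 214
The 3 values of 214 occupy positions 3–5 → each gets rank 3.
C has value 214 → rank 3.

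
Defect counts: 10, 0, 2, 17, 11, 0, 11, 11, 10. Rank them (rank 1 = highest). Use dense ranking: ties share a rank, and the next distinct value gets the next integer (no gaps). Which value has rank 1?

17

Sorted (descending): 17, 11, 11, 11, 10, 10, 2, 0, 0
The 3 values of 11 share dense rank 2.
The 2 values of 10 share dense rank 3.
The 2 values of 0 share dense rank 5.
Remaining distinct values take the next consecutive integers.
Rank 1 → value 17.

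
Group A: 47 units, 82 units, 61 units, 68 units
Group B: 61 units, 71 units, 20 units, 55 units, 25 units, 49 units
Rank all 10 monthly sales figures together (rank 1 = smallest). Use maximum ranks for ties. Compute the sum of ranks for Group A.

28

Sorted (ascending): 20, 25, 47, 49, 55, 61, 61, 68, 71, 82
The 2 values of 61 occupy positions 6–7 → each gets rank 7.
Group A values → pooled ranks: 47→3, 82→10, 61→7, 68→8
Rank sum = 3 + 10 + 7 + 8 = 28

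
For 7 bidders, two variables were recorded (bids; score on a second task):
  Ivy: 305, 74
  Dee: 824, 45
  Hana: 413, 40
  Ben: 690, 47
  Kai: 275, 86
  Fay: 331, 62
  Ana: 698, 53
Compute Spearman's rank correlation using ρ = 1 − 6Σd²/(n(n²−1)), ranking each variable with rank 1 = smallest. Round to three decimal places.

-0.750

Ranks of variable 1: 2, 7, 4, 5, 1, 3, 6
Ranks of variable 2: 6, 2, 1, 3, 7, 5, 4
d = r₁ − r₂: -4, 5, 3, 2, -6, -2, 2
d²: 16, 25, 9, 4, 36, 4, 4; Σd² = 98
ρ = 1 − 6·98/(7·48) = 1 − 588/336 = -0.750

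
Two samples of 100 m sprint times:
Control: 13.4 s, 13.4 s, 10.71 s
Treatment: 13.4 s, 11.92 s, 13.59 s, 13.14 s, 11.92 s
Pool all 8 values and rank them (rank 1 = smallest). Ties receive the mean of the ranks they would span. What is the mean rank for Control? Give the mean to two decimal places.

4.33

Sorted (ascending): 10.71, 11.92, 11.92, 13.14, 13.4, 13.4, 13.4, 13.59
The 2 values of 11.92 occupy positions 2–3 → average rank (2+3)/2 = 2.5.
The 3 values of 13.4 occupy positions 5–7 → average rank 6.
Control values → pooled ranks: 13.4→6, 13.4→6, 10.71→1
Mean rank = (6 + 6 + 1) / 3 = 4.33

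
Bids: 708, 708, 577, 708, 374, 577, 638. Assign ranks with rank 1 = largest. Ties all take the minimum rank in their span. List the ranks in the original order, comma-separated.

Sorted (descending): 708, 708, 708, 638, 577, 577, 374
The 3 values of 708 occupy positions 1–3 → each gets rank 1.
The 2 values of 577 occupy positions 5–6 → each gets rank 5.

1, 1, 5, 1, 7, 5, 4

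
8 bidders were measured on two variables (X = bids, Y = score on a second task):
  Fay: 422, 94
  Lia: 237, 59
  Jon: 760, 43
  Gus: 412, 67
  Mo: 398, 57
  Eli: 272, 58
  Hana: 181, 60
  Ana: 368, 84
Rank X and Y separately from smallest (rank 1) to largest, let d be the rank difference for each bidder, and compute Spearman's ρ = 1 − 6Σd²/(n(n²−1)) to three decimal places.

Ranks of variable 1: 7, 2, 8, 6, 5, 3, 1, 4
Ranks of variable 2: 8, 4, 1, 6, 2, 3, 5, 7
d = r₁ − r₂: -1, -2, 7, 0, 3, 0, -4, -3
d²: 1, 4, 49, 0, 9, 0, 16, 9; Σd² = 88
ρ = 1 − 6·88/(8·63) = 1 − 528/504 = -0.048

-0.048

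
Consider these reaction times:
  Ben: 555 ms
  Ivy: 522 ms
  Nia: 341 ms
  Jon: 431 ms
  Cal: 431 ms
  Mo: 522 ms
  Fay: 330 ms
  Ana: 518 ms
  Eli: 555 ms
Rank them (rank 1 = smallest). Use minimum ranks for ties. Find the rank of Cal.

3

Sorted (ascending): 330, 341, 431, 431, 518, 522, 522, 555, 555
The 2 values of 431 occupy positions 3–4 → each gets rank 3.
The 2 values of 522 occupy positions 6–7 → each gets rank 6.
The 2 values of 555 occupy positions 8–9 → each gets rank 8.
Cal has value 431 ms → rank 3.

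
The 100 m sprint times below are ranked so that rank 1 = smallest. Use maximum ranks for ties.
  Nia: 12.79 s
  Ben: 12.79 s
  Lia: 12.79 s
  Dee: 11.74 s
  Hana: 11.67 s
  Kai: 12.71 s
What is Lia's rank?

Sorted (ascending): 11.67, 11.74, 12.71, 12.79, 12.79, 12.79
The 3 values of 12.79 occupy positions 4–6 → each gets rank 6.
Lia has value 12.79 s → rank 6.

6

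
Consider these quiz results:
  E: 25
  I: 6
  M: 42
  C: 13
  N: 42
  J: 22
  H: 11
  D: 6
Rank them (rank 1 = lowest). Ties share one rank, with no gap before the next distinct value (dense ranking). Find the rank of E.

5

Sorted (ascending): 6, 6, 11, 13, 22, 25, 42, 42
The 2 values of 6 share dense rank 1.
The 2 values of 42 share dense rank 6.
Remaining distinct values take the next consecutive integers.
E has value 25 → rank 5.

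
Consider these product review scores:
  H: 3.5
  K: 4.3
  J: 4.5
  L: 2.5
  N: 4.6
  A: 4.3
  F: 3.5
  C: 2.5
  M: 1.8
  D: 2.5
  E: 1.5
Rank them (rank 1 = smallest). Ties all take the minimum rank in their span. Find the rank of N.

11

Sorted (ascending): 1.5, 1.8, 2.5, 2.5, 2.5, 3.5, 3.5, 4.3, 4.3, 4.5, 4.6
The 3 values of 2.5 occupy positions 3–5 → each gets rank 3.
The 2 values of 3.5 occupy positions 6–7 → each gets rank 6.
The 2 values of 4.3 occupy positions 8–9 → each gets rank 8.
N has value 4.6 → rank 11.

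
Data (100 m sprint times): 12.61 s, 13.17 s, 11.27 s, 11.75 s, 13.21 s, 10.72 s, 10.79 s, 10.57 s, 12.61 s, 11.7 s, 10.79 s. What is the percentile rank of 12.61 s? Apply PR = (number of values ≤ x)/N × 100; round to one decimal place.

81.8

N = 11.
Strictly below 12.61: 7. Equal to 12.61: 2.
PR = 9/11 × 100 = 81.8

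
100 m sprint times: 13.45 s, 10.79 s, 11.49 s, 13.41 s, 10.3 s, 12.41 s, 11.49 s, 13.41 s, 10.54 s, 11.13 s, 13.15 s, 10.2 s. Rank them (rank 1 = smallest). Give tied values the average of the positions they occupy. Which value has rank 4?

Sorted (ascending): 10.2, 10.3, 10.54, 10.79, 11.13, 11.49, 11.49, 12.41, 13.15, 13.41, 13.41, 13.45
The 2 values of 11.49 occupy positions 6–7 → average rank (6+7)/2 = 6.5.
The 2 values of 13.41 occupy positions 10–11 → average rank (10+11)/2 = 10.5.
Rank 4 → value 10.79.

10.79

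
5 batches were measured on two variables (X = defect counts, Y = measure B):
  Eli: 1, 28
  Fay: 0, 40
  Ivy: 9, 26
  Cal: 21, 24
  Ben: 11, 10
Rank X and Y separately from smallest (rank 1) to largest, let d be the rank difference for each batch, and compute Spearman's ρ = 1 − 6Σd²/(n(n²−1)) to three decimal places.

Ranks of variable 1: 2, 1, 3, 5, 4
Ranks of variable 2: 4, 5, 3, 2, 1
d = r₁ − r₂: -2, -4, 0, 3, 3
d²: 4, 16, 0, 9, 9; Σd² = 38
ρ = 1 − 6·38/(5·24) = 1 − 228/120 = -0.900

-0.900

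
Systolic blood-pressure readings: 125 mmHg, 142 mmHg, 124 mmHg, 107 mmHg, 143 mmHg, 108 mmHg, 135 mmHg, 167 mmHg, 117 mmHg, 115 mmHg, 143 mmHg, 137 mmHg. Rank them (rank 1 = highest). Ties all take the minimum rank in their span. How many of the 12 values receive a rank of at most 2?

3

Sorted (descending): 167, 143, 143, 142, 137, 135, 125, 124, 117, 115, 108, 107
The 2 values of 143 occupy positions 2–3 → each gets rank 2.
Ranks ≤ 2: {1, 2, 2} → 3 values.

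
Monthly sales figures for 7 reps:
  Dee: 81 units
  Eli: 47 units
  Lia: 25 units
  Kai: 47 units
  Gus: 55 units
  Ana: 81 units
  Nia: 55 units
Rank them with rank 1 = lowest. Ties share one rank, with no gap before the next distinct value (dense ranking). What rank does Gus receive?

Sorted (ascending): 25, 47, 47, 55, 55, 81, 81
The 2 values of 47 share dense rank 2.
The 2 values of 55 share dense rank 3.
The 2 values of 81 share dense rank 4.
Remaining distinct values take the next consecutive integers.
Gus has value 55 units → rank 3.

3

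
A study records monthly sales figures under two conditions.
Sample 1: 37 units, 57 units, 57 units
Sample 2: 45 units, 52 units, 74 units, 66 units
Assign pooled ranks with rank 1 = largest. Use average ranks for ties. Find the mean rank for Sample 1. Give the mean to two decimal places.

4.67

Sorted (descending): 74, 66, 57, 57, 52, 45, 37
The 2 values of 57 occupy positions 3–4 → average rank (3+4)/2 = 3.5.
Sample 1 values → pooled ranks: 37→7, 57→3.5, 57→3.5
Mean rank = (7 + 3.5 + 3.5) / 3 = 4.67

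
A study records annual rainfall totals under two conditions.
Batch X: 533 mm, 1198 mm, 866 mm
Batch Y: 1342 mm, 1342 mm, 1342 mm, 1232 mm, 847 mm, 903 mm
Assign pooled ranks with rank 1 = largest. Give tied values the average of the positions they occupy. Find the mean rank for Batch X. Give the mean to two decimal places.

Sorted (descending): 1342, 1342, 1342, 1232, 1198, 903, 866, 847, 533
The 3 values of 1342 occupy positions 1–3 → average rank 2.
Batch X values → pooled ranks: 533→9, 1198→5, 866→7
Mean rank = (9 + 5 + 7) / 3 = 7.00

7.00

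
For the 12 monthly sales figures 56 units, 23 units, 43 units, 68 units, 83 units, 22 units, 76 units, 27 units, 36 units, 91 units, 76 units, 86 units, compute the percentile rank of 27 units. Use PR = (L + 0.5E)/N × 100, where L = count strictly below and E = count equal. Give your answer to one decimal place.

20.8

N = 12.
Strictly below 27: 2. Equal to 27: 1.
PR = (2 + 0.5·1)/12 × 100 = 20.8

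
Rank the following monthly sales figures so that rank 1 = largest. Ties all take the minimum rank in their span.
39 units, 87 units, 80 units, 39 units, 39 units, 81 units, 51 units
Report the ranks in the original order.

5, 1, 3, 5, 5, 2, 4

Sorted (descending): 87, 81, 80, 51, 39, 39, 39
The 3 values of 39 occupy positions 5–7 → each gets rank 5.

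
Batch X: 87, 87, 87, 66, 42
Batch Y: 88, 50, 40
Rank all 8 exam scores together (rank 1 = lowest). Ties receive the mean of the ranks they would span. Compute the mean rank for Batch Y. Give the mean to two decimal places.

Sorted (ascending): 40, 42, 50, 66, 87, 87, 87, 88
The 3 values of 87 occupy positions 5–7 → average rank 6.
Batch Y values → pooled ranks: 88→8, 50→3, 40→1
Mean rank = (8 + 3 + 1) / 3 = 4.00

4.00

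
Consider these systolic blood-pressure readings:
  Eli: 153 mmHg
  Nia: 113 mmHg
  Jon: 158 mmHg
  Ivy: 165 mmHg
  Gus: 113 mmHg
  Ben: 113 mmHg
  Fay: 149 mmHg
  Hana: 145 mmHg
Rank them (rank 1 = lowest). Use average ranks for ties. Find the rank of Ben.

2

Sorted (ascending): 113, 113, 113, 145, 149, 153, 158, 165
The 3 values of 113 occupy positions 1–3 → average rank 2.
Ben has value 113 mmHg → rank 2.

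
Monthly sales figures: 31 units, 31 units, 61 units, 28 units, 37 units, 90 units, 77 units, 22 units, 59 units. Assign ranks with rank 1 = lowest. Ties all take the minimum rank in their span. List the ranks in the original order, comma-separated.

Sorted (ascending): 22, 28, 31, 31, 37, 59, 61, 77, 90
The 2 values of 31 occupy positions 3–4 → each gets rank 3.

3, 3, 7, 2, 5, 9, 8, 1, 6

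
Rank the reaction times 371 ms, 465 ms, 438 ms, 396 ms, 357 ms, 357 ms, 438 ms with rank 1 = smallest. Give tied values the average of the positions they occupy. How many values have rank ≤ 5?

4

Sorted (ascending): 357, 357, 371, 396, 438, 438, 465
The 2 values of 357 occupy positions 1–2 → average rank (1+2)/2 = 1.5.
The 2 values of 438 occupy positions 5–6 → average rank (5+6)/2 = 5.5.
Ranks ≤ 5: {1.5, 1.5, 3, 4} → 4 values.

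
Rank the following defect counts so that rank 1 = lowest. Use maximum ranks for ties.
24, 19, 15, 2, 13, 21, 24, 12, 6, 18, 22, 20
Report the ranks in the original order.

12, 7, 5, 1, 4, 9, 12, 3, 2, 6, 10, 8

Sorted (ascending): 2, 6, 12, 13, 15, 18, 19, 20, 21, 22, 24, 24
The 2 values of 24 occupy positions 11–12 → each gets rank 12.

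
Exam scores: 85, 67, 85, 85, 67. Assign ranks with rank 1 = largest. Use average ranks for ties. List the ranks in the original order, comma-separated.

2, 4.5, 2, 2, 4.5

Sorted (descending): 85, 85, 85, 67, 67
The 3 values of 85 occupy positions 1–3 → average rank 2.
The 2 values of 67 occupy positions 4–5 → average rank (4+5)/2 = 4.5.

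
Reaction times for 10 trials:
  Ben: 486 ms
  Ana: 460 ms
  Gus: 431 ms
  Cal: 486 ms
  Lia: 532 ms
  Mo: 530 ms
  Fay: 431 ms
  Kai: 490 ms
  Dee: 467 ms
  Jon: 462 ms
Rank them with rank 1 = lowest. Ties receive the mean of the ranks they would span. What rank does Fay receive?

Sorted (ascending): 431, 431, 460, 462, 467, 486, 486, 490, 530, 532
The 2 values of 431 occupy positions 1–2 → average rank (1+2)/2 = 1.5.
The 2 values of 486 occupy positions 6–7 → average rank (6+7)/2 = 6.5.
Fay has value 431 ms → rank 1.5.

1.5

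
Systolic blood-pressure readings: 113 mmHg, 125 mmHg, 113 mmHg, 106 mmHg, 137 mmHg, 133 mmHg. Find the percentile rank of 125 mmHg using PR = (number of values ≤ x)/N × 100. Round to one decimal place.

66.7

N = 6.
Strictly below 125: 3. Equal to 125: 1.
PR = 4/6 × 100 = 66.7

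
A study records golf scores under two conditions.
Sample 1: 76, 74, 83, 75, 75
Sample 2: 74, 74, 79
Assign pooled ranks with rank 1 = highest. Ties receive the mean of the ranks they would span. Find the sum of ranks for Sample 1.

Sorted (descending): 83, 79, 76, 75, 75, 74, 74, 74
The 2 values of 75 occupy positions 4–5 → average rank (4+5)/2 = 4.5.
The 3 values of 74 occupy positions 6–8 → average rank 7.
Sample 1 values → pooled ranks: 76→3, 74→7, 83→1, 75→4.5, 75→4.5
Rank sum = 3 + 7 + 1 + 4.5 + 4.5 = 20

20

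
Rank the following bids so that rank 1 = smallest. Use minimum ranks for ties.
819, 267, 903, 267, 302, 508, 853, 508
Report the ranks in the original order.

Sorted (ascending): 267, 267, 302, 508, 508, 819, 853, 903
The 2 values of 267 occupy positions 1–2 → each gets rank 1.
The 2 values of 508 occupy positions 4–5 → each gets rank 4.

6, 1, 8, 1, 3, 4, 7, 4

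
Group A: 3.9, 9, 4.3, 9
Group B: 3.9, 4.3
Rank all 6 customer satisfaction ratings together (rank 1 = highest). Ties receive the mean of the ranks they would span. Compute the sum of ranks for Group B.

9

Sorted (descending): 9, 9, 4.3, 4.3, 3.9, 3.9
The 2 values of 9 occupy positions 1–2 → average rank (1+2)/2 = 1.5.
The 2 values of 4.3 occupy positions 3–4 → average rank (3+4)/2 = 3.5.
The 2 values of 3.9 occupy positions 5–6 → average rank (5+6)/2 = 5.5.
Group B values → pooled ranks: 3.9→5.5, 4.3→3.5
Rank sum = 5.5 + 3.5 = 9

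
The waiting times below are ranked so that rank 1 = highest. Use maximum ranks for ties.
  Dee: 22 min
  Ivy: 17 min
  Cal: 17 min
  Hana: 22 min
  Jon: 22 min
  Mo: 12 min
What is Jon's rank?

Sorted (descending): 22, 22, 22, 17, 17, 12
The 3 values of 22 occupy positions 1–3 → each gets rank 3.
The 2 values of 17 occupy positions 4–5 → each gets rank 5.
Jon has value 22 min → rank 3.

3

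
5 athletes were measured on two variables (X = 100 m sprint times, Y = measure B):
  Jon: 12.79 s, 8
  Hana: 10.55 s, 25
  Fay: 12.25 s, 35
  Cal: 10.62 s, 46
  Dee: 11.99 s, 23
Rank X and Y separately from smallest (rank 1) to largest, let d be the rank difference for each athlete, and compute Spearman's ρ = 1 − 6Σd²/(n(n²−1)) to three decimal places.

-0.500

Ranks of variable 1: 5, 1, 4, 2, 3
Ranks of variable 2: 1, 3, 4, 5, 2
d = r₁ − r₂: 4, -2, 0, -3, 1
d²: 16, 4, 0, 9, 1; Σd² = 30
ρ = 1 − 6·30/(5·24) = 1 − 180/120 = -0.500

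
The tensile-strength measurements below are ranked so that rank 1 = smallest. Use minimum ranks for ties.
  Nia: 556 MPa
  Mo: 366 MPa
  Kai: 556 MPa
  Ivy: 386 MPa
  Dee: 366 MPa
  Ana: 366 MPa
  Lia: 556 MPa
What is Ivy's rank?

4

Sorted (ascending): 366, 366, 366, 386, 556, 556, 556
The 3 values of 366 occupy positions 1–3 → each gets rank 1.
The 3 values of 556 occupy positions 5–7 → each gets rank 5.
Ivy has value 386 MPa → rank 4.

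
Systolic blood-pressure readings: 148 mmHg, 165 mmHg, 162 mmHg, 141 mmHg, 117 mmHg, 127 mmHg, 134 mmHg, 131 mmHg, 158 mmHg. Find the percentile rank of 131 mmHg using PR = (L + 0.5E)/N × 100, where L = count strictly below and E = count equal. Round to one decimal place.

27.8

N = 9.
Strictly below 131: 2. Equal to 131: 1.
PR = (2 + 0.5·1)/9 × 100 = 27.8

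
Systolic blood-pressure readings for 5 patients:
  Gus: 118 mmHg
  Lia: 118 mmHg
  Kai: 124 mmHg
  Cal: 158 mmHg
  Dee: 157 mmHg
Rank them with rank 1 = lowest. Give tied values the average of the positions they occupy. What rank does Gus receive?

Sorted (ascending): 118, 118, 124, 157, 158
The 2 values of 118 occupy positions 1–2 → average rank (1+2)/2 = 1.5.
Gus has value 118 mmHg → rank 1.5.

1.5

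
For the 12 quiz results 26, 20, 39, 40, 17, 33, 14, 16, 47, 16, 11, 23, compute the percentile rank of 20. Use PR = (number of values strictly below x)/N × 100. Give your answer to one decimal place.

41.7

N = 12.
Strictly below 20: 5. Equal to 20: 1.
PR = 5/12 × 100 = 41.7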